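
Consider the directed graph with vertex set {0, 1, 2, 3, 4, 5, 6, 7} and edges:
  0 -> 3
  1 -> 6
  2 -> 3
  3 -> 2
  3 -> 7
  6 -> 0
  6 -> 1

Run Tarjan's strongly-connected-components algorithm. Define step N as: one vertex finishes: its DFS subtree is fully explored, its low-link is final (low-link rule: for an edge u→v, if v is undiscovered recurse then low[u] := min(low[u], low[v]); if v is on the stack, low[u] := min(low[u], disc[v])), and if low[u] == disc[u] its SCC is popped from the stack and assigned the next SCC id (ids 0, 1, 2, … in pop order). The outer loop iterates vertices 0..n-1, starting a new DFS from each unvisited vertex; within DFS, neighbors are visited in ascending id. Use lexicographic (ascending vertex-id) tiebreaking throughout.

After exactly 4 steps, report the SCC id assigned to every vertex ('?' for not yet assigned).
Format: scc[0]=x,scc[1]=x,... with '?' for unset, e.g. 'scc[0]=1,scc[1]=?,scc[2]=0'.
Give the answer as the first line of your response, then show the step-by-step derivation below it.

scc[0]=2,scc[1]=?,scc[2]=1,scc[3]=1,scc[4]=?,scc[5]=?,scc[6]=?,scc[7]=0

step 1: low=(low[0]=0,low[1]=?,low[2]=1,low[3]=1,low[4]=?,low[5]=?,low[6]=?,low[7]=?); scc=(scc[0]=?,scc[1]=?,scc[2]=?,scc[3]=?,scc[4]=?,scc[5]=?,scc[6]=?,scc[7]=?)
step 2: low=(low[0]=0,low[1]=?,low[2]=1,low[3]=1,low[4]=?,low[5]=?,low[6]=?,low[7]=3); scc=(scc[0]=?,scc[1]=?,scc[2]=?,scc[3]=?,scc[4]=?,scc[5]=?,scc[6]=?,scc[7]=0)
step 3: low=(low[0]=0,low[1]=?,low[2]=1,low[3]=1,low[4]=?,low[5]=?,low[6]=?,low[7]=3); scc=(scc[0]=?,scc[1]=?,scc[2]=1,scc[3]=1,scc[4]=?,scc[5]=?,scc[6]=?,scc[7]=0)
step 4: low=(low[0]=0,low[1]=?,low[2]=1,low[3]=1,low[4]=?,low[5]=?,low[6]=?,low[7]=3); scc=(scc[0]=2,scc[1]=?,scc[2]=1,scc[3]=1,scc[4]=?,scc[5]=?,scc[6]=?,scc[7]=0)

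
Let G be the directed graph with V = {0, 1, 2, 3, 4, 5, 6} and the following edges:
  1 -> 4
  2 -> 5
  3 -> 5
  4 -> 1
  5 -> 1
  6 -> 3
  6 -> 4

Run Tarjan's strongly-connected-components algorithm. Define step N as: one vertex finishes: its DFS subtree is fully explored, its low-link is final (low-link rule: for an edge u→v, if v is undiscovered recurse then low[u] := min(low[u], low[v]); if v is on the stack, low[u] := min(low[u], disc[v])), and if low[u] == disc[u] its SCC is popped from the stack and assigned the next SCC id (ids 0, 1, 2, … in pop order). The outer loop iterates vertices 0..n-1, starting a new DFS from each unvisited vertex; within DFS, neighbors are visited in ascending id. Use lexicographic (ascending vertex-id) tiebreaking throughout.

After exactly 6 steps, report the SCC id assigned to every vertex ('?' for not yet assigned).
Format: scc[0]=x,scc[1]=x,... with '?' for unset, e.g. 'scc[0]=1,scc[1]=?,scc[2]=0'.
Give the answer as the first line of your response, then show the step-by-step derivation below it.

scc[0]=0,scc[1]=1,scc[2]=3,scc[3]=4,scc[4]=1,scc[5]=2,scc[6]=?

step 1: low=(low[0]=0,low[1]=?,low[2]=?,low[3]=?,low[4]=?,low[5]=?,low[6]=?); scc=(scc[0]=0,scc[1]=?,scc[2]=?,scc[3]=?,scc[4]=?,scc[5]=?,scc[6]=?)
step 2: low=(low[0]=0,low[1]=1,low[2]=?,low[3]=?,low[4]=1,low[5]=?,low[6]=?); scc=(scc[0]=0,scc[1]=?,scc[2]=?,scc[3]=?,scc[4]=?,scc[5]=?,scc[6]=?)
step 3: low=(low[0]=0,low[1]=1,low[2]=?,low[3]=?,low[4]=1,low[5]=?,low[6]=?); scc=(scc[0]=0,scc[1]=1,scc[2]=?,scc[3]=?,scc[4]=1,scc[5]=?,scc[6]=?)
step 4: low=(low[0]=0,low[1]=1,low[2]=3,low[3]=?,low[4]=1,low[5]=4,low[6]=?); scc=(scc[0]=0,scc[1]=1,scc[2]=?,scc[3]=?,scc[4]=1,scc[5]=2,scc[6]=?)
step 5: low=(low[0]=0,low[1]=1,low[2]=3,low[3]=?,low[4]=1,low[5]=4,low[6]=?); scc=(scc[0]=0,scc[1]=1,scc[2]=3,scc[3]=?,scc[4]=1,scc[5]=2,scc[6]=?)
step 6: low=(low[0]=0,low[1]=1,low[2]=3,low[3]=5,low[4]=1,low[5]=4,low[6]=?); scc=(scc[0]=0,scc[1]=1,scc[2]=3,scc[3]=4,scc[4]=1,scc[5]=2,scc[6]=?)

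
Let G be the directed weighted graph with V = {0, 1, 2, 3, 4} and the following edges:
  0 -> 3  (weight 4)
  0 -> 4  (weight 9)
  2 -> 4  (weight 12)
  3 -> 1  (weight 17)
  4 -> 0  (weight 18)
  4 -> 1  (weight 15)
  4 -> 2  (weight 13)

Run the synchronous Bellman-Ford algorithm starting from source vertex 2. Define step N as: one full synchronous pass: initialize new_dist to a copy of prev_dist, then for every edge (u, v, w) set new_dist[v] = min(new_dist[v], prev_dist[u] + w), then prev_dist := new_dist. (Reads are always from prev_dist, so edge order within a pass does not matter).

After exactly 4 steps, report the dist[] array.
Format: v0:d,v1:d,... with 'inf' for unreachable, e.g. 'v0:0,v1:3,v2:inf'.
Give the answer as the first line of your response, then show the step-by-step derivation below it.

v0:30,v1:27,v2:0,v3:34,v4:12

step 1: dist = v0:inf,v1:inf,v2:0,v3:inf,v4:12
step 2: dist = v0:30,v1:27,v2:0,v3:inf,v4:12
step 3: dist = v0:30,v1:27,v2:0,v3:34,v4:12
step 4: dist = v0:30,v1:27,v2:0,v3:34,v4:12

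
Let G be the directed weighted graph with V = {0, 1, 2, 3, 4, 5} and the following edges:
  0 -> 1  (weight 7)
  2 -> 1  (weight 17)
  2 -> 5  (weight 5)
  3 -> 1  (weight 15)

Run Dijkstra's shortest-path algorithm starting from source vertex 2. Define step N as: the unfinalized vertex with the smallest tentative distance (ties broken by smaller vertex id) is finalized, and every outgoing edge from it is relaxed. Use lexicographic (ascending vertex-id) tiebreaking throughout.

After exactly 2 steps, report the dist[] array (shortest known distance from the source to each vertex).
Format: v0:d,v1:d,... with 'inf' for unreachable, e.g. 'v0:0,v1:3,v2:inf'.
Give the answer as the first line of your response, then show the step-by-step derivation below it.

v0:inf,v1:17,v2:0,v3:inf,v4:inf,v5:5

step 1: dist = v0:inf,v1:17,v2:0,v3:inf,v4:inf,v5:5
step 2: dist = v0:inf,v1:17,v2:0,v3:inf,v4:inf,v5:5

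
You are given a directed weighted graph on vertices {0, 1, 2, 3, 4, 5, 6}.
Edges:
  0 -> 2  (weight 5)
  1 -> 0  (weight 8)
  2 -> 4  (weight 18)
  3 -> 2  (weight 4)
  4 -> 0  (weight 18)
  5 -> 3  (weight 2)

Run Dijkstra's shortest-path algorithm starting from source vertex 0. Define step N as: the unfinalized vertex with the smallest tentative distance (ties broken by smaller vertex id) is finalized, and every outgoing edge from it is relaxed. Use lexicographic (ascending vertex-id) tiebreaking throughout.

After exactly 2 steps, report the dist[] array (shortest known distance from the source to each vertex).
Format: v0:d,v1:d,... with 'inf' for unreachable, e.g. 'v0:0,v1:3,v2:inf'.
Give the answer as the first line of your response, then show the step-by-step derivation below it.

v0:0,v1:inf,v2:5,v3:inf,v4:23,v5:inf,v6:inf

step 1: dist = v0:0,v1:inf,v2:5,v3:inf,v4:inf,v5:inf,v6:inf
step 2: dist = v0:0,v1:inf,v2:5,v3:inf,v4:23,v5:inf,v6:inf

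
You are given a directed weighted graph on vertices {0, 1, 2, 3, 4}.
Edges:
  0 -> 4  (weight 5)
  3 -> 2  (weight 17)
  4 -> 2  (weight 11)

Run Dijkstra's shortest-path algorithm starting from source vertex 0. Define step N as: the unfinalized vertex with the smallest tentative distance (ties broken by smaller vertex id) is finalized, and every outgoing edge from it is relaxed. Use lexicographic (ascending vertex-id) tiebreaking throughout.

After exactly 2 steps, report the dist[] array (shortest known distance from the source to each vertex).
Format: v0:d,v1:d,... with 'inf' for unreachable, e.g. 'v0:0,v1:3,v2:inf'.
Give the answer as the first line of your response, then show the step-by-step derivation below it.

v0:0,v1:inf,v2:16,v3:inf,v4:5

step 1: dist = v0:0,v1:inf,v2:inf,v3:inf,v4:5
step 2: dist = v0:0,v1:inf,v2:16,v3:inf,v4:5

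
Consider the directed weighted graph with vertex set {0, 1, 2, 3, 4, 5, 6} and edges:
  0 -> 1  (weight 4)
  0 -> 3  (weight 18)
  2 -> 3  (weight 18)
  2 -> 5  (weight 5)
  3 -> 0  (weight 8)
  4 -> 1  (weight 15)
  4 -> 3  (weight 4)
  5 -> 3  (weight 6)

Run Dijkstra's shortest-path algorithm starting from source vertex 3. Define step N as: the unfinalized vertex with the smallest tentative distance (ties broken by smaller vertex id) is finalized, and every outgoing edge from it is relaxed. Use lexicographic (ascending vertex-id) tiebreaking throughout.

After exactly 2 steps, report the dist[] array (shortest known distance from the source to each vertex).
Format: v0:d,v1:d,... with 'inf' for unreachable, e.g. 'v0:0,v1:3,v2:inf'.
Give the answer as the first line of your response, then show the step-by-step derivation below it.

v0:8,v1:12,v2:inf,v3:0,v4:inf,v5:inf,v6:inf

step 1: dist = v0:8,v1:inf,v2:inf,v3:0,v4:inf,v5:inf,v6:inf
step 2: dist = v0:8,v1:12,v2:inf,v3:0,v4:inf,v5:inf,v6:inf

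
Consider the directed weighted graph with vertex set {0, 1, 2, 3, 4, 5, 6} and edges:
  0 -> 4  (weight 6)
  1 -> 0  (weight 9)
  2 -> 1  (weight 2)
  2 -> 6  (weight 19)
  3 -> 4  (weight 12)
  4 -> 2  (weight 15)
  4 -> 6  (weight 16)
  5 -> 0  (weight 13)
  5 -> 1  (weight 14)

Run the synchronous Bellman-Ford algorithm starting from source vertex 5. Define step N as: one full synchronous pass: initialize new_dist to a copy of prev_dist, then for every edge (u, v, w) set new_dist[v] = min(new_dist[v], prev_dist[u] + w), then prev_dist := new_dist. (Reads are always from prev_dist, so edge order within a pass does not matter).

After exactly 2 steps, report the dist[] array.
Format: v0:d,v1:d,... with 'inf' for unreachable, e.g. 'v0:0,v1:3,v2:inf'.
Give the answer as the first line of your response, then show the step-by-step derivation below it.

v0:13,v1:14,v2:inf,v3:inf,v4:19,v5:0,v6:inf

step 1: dist = v0:13,v1:14,v2:inf,v3:inf,v4:inf,v5:0,v6:inf
step 2: dist = v0:13,v1:14,v2:inf,v3:inf,v4:19,v5:0,v6:inf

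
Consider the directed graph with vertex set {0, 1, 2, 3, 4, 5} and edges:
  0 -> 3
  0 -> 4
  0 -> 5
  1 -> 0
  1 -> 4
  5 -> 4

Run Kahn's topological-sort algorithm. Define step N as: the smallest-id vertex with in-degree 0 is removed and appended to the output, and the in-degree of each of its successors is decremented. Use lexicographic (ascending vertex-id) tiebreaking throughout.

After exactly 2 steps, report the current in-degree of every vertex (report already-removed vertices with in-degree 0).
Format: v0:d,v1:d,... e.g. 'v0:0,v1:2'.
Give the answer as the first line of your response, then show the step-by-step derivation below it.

v0:0,v1:0,v2:0,v3:0,v4:1,v5:0

step 1: output 1; order=[1]; indeg=(0,0,0,1,2,1)
step 2: output 0; order=[1,0]; indeg=(0,0,0,0,1,0)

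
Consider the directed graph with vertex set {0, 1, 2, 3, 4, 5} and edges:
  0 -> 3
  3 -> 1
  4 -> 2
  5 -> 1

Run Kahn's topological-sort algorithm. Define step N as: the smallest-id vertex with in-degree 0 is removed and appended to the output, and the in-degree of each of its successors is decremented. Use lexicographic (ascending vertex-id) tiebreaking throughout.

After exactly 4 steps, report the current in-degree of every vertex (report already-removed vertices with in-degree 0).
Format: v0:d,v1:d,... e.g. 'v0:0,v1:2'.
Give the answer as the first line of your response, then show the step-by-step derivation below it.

v0:0,v1:1,v2:0,v3:0,v4:0,v5:0

step 1: output 0; order=[0]; indeg=(0,2,1,0,0,0)
step 2: output 3; order=[0,3]; indeg=(0,1,1,0,0,0)
step 3: output 4; order=[0,3,4]; indeg=(0,1,0,0,0,0)
step 4: output 2; order=[0,3,4,2]; indeg=(0,1,0,0,0,0)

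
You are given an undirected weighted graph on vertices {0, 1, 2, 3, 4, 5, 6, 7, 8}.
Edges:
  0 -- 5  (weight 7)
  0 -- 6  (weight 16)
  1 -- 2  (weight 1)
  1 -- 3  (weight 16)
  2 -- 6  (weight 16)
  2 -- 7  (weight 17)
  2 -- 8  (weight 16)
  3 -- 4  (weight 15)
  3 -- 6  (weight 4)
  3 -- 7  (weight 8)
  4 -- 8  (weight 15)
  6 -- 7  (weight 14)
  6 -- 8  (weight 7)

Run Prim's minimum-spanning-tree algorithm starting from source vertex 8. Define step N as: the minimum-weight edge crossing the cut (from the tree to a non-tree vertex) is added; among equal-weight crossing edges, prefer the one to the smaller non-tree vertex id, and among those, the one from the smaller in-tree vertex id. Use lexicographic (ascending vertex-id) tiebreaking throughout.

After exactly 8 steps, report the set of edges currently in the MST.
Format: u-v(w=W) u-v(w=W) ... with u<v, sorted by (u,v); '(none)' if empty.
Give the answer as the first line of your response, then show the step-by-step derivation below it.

0-5(w=7) 0-6(w=16) 1-2(w=1) 1-3(w=16) 3-4(w=15) 3-6(w=4) 3-7(w=8) 6-8(w=7)

step 1: add edge 6-8 (w=7); MST = {6-8(w=7)}
step 2: add edge 3-6 (w=4); MST = {3-6(w=4) 6-8(w=7)}
step 3: add edge 3-7 (w=8); MST = {3-6(w=4) 3-7(w=8) 6-8(w=7)}
step 4: add edge 3-4 (w=15); MST = {3-4(w=15) 3-6(w=4) 3-7(w=8) 6-8(w=7)}
step 5: add edge 0-6 (w=16); MST = {0-6(w=16) 3-4(w=15) 3-6(w=4) 3-7(w=8) 6-8(w=7)}
step 6: add edge 0-5 (w=7); MST = {0-5(w=7) 0-6(w=16) 3-4(w=15) 3-6(w=4) 3-7(w=8) 6-8(w=7)}
step 7: add edge 1-3 (w=16); MST = {0-5(w=7) 0-6(w=16) 1-3(w=16) 3-4(w=15) 3-6(w=4) 3-7(w=8) 6-8(w=7)}
step 8: add edge 1-2 (w=1); MST = {0-5(w=7) 0-6(w=16) 1-2(w=1) 1-3(w=16) 3-4(w=15) 3-6(w=4) 3-7(w=8) 6-8(w=7)}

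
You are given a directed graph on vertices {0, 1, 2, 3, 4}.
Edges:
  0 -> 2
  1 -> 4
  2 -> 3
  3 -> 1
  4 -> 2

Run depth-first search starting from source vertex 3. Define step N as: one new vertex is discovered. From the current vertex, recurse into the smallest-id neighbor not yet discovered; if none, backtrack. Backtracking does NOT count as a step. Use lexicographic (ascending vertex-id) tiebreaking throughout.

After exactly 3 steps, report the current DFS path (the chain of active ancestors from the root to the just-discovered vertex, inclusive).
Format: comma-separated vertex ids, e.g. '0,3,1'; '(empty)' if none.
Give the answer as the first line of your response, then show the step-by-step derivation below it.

3,1,4

step 1: discover 3; path=3; order=3
step 2: discover 1; path=3>1; order=3,1
step 3: discover 4; path=3>1>4; order=3,1,4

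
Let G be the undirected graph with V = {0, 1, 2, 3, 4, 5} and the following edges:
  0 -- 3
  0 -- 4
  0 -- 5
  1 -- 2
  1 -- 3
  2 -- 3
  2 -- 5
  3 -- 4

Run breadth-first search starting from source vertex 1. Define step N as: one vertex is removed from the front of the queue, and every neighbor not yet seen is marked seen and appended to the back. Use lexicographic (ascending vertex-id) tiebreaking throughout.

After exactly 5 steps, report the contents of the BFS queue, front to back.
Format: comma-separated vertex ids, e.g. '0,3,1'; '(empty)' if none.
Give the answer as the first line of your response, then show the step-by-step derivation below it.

4

step 1: dequeue 1; queue=[2,3]; order=1
step 2: dequeue 2; queue=[3,5]; order=1,2
step 3: dequeue 3; queue=[5,0,4]; order=1,2,3
step 4: dequeue 5; queue=[0,4]; order=1,2,3,5
step 5: dequeue 0; queue=[4]; order=1,2,3,5,0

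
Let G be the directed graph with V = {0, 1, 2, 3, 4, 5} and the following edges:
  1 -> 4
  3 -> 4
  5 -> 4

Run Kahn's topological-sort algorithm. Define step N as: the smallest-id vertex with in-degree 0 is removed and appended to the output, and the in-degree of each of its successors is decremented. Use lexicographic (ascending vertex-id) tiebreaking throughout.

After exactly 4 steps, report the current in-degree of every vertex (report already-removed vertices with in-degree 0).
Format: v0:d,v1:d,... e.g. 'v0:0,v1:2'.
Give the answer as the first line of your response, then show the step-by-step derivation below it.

v0:0,v1:0,v2:0,v3:0,v4:1,v5:0

step 1: output 0; order=[0]; indeg=(0,0,0,0,3,0)
step 2: output 1; order=[0,1]; indeg=(0,0,0,0,2,0)
step 3: output 2; order=[0,1,2]; indeg=(0,0,0,0,2,0)
step 4: output 3; order=[0,1,2,3]; indeg=(0,0,0,0,1,0)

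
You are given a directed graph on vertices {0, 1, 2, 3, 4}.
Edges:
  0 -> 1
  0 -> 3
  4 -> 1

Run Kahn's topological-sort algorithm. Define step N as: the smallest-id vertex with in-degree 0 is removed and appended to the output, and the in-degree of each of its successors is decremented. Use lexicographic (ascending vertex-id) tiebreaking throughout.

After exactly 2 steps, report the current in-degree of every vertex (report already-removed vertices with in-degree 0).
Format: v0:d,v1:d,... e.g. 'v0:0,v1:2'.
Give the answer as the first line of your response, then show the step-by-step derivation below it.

v0:0,v1:1,v2:0,v3:0,v4:0

step 1: output 0; order=[0]; indeg=(0,1,0,0,0)
step 2: output 2; order=[0,2]; indeg=(0,1,0,0,0)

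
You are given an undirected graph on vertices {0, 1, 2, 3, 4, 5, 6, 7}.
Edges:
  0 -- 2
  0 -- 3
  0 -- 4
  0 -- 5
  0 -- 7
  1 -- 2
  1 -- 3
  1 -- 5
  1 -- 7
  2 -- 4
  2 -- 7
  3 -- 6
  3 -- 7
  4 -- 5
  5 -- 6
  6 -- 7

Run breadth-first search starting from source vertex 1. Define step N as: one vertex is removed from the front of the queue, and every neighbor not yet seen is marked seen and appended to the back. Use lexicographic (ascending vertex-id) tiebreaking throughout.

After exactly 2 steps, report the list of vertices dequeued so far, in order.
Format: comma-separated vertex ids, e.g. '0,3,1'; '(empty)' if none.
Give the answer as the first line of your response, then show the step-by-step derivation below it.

1,2

step 1: dequeue 1; queue=[2,3,5,7]; order=1
step 2: dequeue 2; queue=[3,5,7,0,4]; order=1,2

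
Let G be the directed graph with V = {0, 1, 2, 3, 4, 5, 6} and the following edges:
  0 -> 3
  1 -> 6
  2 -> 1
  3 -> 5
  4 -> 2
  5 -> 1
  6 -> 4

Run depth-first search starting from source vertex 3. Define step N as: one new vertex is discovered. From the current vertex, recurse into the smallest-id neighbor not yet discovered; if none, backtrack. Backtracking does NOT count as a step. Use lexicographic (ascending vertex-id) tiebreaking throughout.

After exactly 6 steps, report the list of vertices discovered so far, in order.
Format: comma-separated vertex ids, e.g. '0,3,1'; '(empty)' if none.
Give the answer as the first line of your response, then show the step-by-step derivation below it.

3,5,1,6,4,2

step 1: discover 3; path=3; order=3
step 2: discover 5; path=3>5; order=3,5
step 3: discover 1; path=3>5>1; order=3,5,1
step 4: discover 6; path=3>5>1>6; order=3,5,1,6
step 5: discover 4; path=3>5>1>6>4; order=3,5,1,6,4
step 6: discover 2; path=3>5>1>6>4>2; order=3,5,1,6,4,2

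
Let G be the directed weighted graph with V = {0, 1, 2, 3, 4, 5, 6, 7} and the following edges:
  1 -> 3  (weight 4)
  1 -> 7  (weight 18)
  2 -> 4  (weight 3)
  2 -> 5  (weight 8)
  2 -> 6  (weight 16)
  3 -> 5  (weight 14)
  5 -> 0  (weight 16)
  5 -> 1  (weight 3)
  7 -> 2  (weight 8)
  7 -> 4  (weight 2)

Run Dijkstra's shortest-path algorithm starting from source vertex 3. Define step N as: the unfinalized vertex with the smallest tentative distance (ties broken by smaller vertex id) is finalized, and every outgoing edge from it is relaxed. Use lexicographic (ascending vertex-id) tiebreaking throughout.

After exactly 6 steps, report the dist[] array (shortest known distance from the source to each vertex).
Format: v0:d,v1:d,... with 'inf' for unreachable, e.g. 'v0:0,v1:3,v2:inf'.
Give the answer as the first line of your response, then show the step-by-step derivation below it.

v0:30,v1:17,v2:43,v3:0,v4:37,v5:14,v6:inf,v7:35

step 1: dist = v0:inf,v1:inf,v2:inf,v3:0,v4:inf,v5:14,v6:inf,v7:inf
step 2: dist = v0:30,v1:17,v2:inf,v3:0,v4:inf,v5:14,v6:inf,v7:inf
step 3: dist = v0:30,v1:17,v2:inf,v3:0,v4:inf,v5:14,v6:inf,v7:35
step 4: dist = v0:30,v1:17,v2:inf,v3:0,v4:inf,v5:14,v6:inf,v7:35
step 5: dist = v0:30,v1:17,v2:43,v3:0,v4:37,v5:14,v6:inf,v7:35
step 6: dist = v0:30,v1:17,v2:43,v3:0,v4:37,v5:14,v6:inf,v7:35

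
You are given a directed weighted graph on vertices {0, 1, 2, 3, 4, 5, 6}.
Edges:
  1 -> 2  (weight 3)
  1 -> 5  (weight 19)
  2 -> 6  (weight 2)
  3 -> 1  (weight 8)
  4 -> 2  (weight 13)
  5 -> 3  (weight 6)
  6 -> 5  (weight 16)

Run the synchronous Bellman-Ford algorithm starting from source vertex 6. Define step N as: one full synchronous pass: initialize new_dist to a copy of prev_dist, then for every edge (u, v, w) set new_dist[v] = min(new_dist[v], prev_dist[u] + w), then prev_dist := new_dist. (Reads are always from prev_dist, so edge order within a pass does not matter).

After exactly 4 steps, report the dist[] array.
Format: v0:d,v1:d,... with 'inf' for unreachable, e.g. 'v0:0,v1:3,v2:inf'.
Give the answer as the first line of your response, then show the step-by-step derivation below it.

v0:inf,v1:30,v2:33,v3:22,v4:inf,v5:16,v6:0

step 1: dist = v0:inf,v1:inf,v2:inf,v3:inf,v4:inf,v5:16,v6:0
step 2: dist = v0:inf,v1:inf,v2:inf,v3:22,v4:inf,v5:16,v6:0
step 3: dist = v0:inf,v1:30,v2:inf,v3:22,v4:inf,v5:16,v6:0
step 4: dist = v0:inf,v1:30,v2:33,v3:22,v4:inf,v5:16,v6:0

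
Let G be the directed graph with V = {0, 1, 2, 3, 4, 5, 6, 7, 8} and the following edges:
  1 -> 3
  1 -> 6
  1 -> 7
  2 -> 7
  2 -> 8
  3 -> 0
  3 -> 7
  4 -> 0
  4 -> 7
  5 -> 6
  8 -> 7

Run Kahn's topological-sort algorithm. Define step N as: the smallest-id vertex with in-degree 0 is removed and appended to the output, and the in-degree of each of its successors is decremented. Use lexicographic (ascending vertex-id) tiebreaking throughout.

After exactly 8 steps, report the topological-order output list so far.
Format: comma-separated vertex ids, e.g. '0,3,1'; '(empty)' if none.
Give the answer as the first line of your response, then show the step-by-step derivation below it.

1,2,3,4,0,5,6,8

step 1: output 1; order=[1]; indeg=(2,0,0,0,0,0,1,4,1)
step 2: output 2; order=[1,2]; indeg=(2,0,0,0,0,0,1,3,0)
step 3: output 3; order=[1,2,3]; indeg=(1,0,0,0,0,0,1,2,0)
step 4: output 4; order=[1,2,3,4]; indeg=(0,0,0,0,0,0,1,1,0)
step 5: output 0; order=[1,2,3,4,0]; indeg=(0,0,0,0,0,0,1,1,0)
step 6: output 5; order=[1,2,3,4,0,5]; indeg=(0,0,0,0,0,0,0,1,0)
step 7: output 6; order=[1,2,3,4,0,5,6]; indeg=(0,0,0,0,0,0,0,1,0)
step 8: output 8; order=[1,2,3,4,0,5,6,8]; indeg=(0,0,0,0,0,0,0,0,0)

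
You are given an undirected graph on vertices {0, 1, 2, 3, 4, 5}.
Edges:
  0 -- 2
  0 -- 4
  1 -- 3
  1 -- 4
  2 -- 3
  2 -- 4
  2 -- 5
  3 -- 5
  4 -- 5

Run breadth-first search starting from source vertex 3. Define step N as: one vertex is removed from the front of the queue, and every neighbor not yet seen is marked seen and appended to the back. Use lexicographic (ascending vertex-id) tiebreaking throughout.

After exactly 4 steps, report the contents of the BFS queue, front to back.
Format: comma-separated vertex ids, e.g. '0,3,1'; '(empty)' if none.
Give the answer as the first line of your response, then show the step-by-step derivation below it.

4,0

step 1: dequeue 3; queue=[1,2,5]; order=3
step 2: dequeue 1; queue=[2,5,4]; order=3,1
step 3: dequeue 2; queue=[5,4,0]; order=3,1,2
step 4: dequeue 5; queue=[4,0]; order=3,1,2,5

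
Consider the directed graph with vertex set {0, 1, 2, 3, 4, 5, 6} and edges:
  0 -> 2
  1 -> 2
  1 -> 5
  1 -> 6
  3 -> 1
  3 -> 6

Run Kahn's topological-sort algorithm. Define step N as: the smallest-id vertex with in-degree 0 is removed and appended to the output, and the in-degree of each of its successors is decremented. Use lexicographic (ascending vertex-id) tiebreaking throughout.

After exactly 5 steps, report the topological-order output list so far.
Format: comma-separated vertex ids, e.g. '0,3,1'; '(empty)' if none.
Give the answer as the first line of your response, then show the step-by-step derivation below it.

0,3,1,2,4

step 1: output 0; order=[0]; indeg=(0,1,1,0,0,1,2)
step 2: output 3; order=[0,3]; indeg=(0,0,1,0,0,1,1)
step 3: output 1; order=[0,3,1]; indeg=(0,0,0,0,0,0,0)
step 4: output 2; order=[0,3,1,2]; indeg=(0,0,0,0,0,0,0)
step 5: output 4; order=[0,3,1,2,4]; indeg=(0,0,0,0,0,0,0)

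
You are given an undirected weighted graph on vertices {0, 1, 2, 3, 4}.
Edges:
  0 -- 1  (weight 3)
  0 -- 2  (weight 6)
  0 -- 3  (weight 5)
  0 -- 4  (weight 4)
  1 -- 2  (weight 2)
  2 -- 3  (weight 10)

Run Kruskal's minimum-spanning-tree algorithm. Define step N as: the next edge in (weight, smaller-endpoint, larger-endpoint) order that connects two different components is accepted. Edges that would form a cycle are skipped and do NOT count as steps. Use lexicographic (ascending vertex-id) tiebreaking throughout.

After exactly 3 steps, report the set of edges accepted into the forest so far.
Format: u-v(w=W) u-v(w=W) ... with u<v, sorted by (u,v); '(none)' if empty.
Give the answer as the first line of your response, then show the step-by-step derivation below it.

0-1(w=3) 0-4(w=4) 1-2(w=2)

step 1: add edge 1-2 (w=2); MST = {1-2(w=2)}
step 2: add edge 0-1 (w=3); MST = {0-1(w=3) 1-2(w=2)}
step 3: add edge 0-4 (w=4); MST = {0-1(w=3) 0-4(w=4) 1-2(w=2)}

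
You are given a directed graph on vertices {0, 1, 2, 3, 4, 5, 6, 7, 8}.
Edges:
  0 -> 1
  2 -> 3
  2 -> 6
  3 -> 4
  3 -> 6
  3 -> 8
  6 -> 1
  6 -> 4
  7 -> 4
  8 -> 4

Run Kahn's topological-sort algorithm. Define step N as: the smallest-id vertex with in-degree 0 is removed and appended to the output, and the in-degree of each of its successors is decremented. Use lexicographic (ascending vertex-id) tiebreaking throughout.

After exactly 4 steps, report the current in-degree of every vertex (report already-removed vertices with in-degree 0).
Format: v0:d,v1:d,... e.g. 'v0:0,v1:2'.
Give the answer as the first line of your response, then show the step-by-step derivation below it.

v0:0,v1:1,v2:0,v3:0,v4:3,v5:0,v6:0,v7:0,v8:0

step 1: output 0; order=[0]; indeg=(0,1,0,1,4,0,2,0,1)
step 2: output 2; order=[0,2]; indeg=(0,1,0,0,4,0,1,0,1)
step 3: output 3; order=[0,2,3]; indeg=(0,1,0,0,3,0,0,0,0)
step 4: output 5; order=[0,2,3,5]; indeg=(0,1,0,0,3,0,0,0,0)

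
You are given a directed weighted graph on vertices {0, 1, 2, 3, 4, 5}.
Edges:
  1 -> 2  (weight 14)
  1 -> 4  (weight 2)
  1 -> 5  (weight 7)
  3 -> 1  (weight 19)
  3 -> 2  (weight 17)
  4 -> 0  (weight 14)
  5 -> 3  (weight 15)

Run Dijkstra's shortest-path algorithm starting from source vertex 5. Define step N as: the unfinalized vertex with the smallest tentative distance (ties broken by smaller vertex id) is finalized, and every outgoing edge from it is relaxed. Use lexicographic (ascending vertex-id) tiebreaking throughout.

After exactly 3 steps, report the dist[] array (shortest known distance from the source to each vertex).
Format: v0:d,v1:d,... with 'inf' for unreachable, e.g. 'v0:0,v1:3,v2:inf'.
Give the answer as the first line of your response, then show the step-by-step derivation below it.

v0:inf,v1:34,v2:32,v3:15,v4:inf,v5:0

step 1: dist = v0:inf,v1:inf,v2:inf,v3:15,v4:inf,v5:0
step 2: dist = v0:inf,v1:34,v2:32,v3:15,v4:inf,v5:0
step 3: dist = v0:inf,v1:34,v2:32,v3:15,v4:inf,v5:0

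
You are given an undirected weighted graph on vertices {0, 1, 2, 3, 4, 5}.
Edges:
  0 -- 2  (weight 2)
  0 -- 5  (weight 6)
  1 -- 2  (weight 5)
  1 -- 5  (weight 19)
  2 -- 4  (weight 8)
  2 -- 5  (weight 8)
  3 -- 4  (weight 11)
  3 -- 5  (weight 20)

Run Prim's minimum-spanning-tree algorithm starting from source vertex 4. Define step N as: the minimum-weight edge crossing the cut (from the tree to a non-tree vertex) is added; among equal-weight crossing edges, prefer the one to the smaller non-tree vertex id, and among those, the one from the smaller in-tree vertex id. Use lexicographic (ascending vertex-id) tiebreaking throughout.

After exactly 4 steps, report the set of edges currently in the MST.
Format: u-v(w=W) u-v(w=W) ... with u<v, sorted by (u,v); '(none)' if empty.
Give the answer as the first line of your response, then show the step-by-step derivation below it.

0-2(w=2) 0-5(w=6) 1-2(w=5) 2-4(w=8)

step 1: add edge 2-4 (w=8); MST = {2-4(w=8)}
step 2: add edge 0-2 (w=2); MST = {0-2(w=2) 2-4(w=8)}
step 3: add edge 1-2 (w=5); MST = {0-2(w=2) 1-2(w=5) 2-4(w=8)}
step 4: add edge 0-5 (w=6); MST = {0-2(w=2) 0-5(w=6) 1-2(w=5) 2-4(w=8)}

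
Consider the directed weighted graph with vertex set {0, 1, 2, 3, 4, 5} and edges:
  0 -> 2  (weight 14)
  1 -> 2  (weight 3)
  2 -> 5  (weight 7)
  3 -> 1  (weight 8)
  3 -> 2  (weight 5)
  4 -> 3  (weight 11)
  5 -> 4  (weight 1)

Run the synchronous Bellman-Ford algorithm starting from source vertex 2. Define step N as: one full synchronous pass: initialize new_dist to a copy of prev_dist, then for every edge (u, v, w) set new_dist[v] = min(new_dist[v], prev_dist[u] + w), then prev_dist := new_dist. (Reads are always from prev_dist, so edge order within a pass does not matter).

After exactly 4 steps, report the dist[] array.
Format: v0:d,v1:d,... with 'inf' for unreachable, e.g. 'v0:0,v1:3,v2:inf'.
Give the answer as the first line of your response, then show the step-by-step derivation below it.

v0:inf,v1:27,v2:0,v3:19,v4:8,v5:7

step 1: dist = v0:inf,v1:inf,v2:0,v3:inf,v4:inf,v5:7
step 2: dist = v0:inf,v1:inf,v2:0,v3:inf,v4:8,v5:7
step 3: dist = v0:inf,v1:inf,v2:0,v3:19,v4:8,v5:7
step 4: dist = v0:inf,v1:27,v2:0,v3:19,v4:8,v5:7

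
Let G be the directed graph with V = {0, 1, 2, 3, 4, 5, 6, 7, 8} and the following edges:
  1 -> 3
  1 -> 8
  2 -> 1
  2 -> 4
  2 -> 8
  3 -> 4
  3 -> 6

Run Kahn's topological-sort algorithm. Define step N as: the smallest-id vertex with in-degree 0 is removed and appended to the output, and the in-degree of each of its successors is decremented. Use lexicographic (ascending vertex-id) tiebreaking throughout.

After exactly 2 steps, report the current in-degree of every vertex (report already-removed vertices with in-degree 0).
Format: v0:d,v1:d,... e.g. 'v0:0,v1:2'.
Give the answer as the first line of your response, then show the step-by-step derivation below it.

v0:0,v1:0,v2:0,v3:1,v4:1,v5:0,v6:1,v7:0,v8:1

step 1: output 0; order=[0]; indeg=(0,1,0,1,2,0,1,0,2)
step 2: output 2; order=[0,2]; indeg=(0,0,0,1,1,0,1,0,1)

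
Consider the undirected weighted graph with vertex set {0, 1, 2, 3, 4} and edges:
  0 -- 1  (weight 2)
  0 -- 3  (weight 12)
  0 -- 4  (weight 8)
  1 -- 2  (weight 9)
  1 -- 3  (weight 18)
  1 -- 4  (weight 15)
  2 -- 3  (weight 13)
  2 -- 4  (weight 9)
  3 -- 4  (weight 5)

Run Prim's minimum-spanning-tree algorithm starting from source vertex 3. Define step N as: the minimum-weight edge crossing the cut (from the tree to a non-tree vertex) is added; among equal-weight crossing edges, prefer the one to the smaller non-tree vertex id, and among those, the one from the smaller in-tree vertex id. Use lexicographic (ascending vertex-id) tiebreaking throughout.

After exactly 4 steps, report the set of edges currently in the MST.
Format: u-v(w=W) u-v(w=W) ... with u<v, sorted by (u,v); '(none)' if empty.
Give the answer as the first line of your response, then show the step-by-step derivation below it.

0-1(w=2) 0-4(w=8) 1-2(w=9) 3-4(w=5)

step 1: add edge 3-4 (w=5); MST = {3-4(w=5)}
step 2: add edge 0-4 (w=8); MST = {0-4(w=8) 3-4(w=5)}
step 3: add edge 0-1 (w=2); MST = {0-1(w=2) 0-4(w=8) 3-4(w=5)}
step 4: add edge 1-2 (w=9); MST = {0-1(w=2) 0-4(w=8) 1-2(w=9) 3-4(w=5)}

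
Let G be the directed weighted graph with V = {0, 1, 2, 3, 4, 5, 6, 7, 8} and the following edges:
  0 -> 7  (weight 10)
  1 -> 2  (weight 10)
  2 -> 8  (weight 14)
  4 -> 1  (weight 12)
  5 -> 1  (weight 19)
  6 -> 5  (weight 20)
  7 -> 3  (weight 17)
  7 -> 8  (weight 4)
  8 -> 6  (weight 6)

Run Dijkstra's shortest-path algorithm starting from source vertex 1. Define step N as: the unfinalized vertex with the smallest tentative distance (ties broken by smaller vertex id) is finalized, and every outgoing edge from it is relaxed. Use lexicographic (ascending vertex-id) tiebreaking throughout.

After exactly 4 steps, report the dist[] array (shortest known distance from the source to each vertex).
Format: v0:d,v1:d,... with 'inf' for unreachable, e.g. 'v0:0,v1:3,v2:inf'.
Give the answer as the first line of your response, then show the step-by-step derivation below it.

v0:inf,v1:0,v2:10,v3:inf,v4:inf,v5:50,v6:30,v7:inf,v8:24

step 1: dist = v0:inf,v1:0,v2:10,v3:inf,v4:inf,v5:inf,v6:inf,v7:inf,v8:inf
step 2: dist = v0:inf,v1:0,v2:10,v3:inf,v4:inf,v5:inf,v6:inf,v7:inf,v8:24
step 3: dist = v0:inf,v1:0,v2:10,v3:inf,v4:inf,v5:inf,v6:30,v7:inf,v8:24
step 4: dist = v0:inf,v1:0,v2:10,v3:inf,v4:inf,v5:50,v6:30,v7:inf,v8:24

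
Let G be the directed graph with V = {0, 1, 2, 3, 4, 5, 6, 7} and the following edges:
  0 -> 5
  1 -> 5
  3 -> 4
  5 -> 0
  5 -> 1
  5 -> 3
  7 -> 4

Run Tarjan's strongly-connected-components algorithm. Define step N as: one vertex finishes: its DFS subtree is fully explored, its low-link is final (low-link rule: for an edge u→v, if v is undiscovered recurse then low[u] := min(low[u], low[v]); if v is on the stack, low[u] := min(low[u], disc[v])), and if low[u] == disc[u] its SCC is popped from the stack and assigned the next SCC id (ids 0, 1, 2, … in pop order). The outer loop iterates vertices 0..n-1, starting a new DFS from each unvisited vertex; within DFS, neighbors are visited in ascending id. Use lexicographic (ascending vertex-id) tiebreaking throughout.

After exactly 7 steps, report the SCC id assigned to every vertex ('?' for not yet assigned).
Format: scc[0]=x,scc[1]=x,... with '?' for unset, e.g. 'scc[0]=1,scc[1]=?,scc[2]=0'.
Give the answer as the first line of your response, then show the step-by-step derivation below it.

scc[0]=2,scc[1]=2,scc[2]=3,scc[3]=1,scc[4]=0,scc[5]=2,scc[6]=4,scc[7]=?

step 1: low=(low[0]=0,low[1]=1,low[2]=?,low[3]=?,low[4]=?,low[5]=0,low[6]=?,low[7]=?); scc=(scc[0]=?,scc[1]=?,scc[2]=?,scc[3]=?,scc[4]=?,scc[5]=?,scc[6]=?,scc[7]=?)
step 2: low=(low[0]=0,low[1]=1,low[2]=?,low[3]=3,low[4]=4,low[5]=0,low[6]=?,low[7]=?); scc=(scc[0]=?,scc[1]=?,scc[2]=?,scc[3]=?,scc[4]=0,scc[5]=?,scc[6]=?,scc[7]=?)
step 3: low=(low[0]=0,low[1]=1,low[2]=?,low[3]=3,low[4]=4,low[5]=0,low[6]=?,low[7]=?); scc=(scc[0]=?,scc[1]=?,scc[2]=?,scc[3]=1,scc[4]=0,scc[5]=?,scc[6]=?,scc[7]=?)
step 4: low=(low[0]=0,low[1]=1,low[2]=?,low[3]=3,low[4]=4,low[5]=0,low[6]=?,low[7]=?); scc=(scc[0]=?,scc[1]=?,scc[2]=?,scc[3]=1,scc[4]=0,scc[5]=?,scc[6]=?,scc[7]=?)
step 5: low=(low[0]=0,low[1]=1,low[2]=?,low[3]=3,low[4]=4,low[5]=0,low[6]=?,low[7]=?); scc=(scc[0]=2,scc[1]=2,scc[2]=?,scc[3]=1,scc[4]=0,scc[5]=2,scc[6]=?,scc[7]=?)
step 6: low=(low[0]=0,low[1]=1,low[2]=5,low[3]=3,low[4]=4,low[5]=0,low[6]=?,low[7]=?); scc=(scc[0]=2,scc[1]=2,scc[2]=3,scc[3]=1,scc[4]=0,scc[5]=2,scc[6]=?,scc[7]=?)
step 7: low=(low[0]=0,low[1]=1,low[2]=5,low[3]=3,low[4]=4,low[5]=0,low[6]=6,low[7]=?); scc=(scc[0]=2,scc[1]=2,scc[2]=3,scc[3]=1,scc[4]=0,scc[5]=2,scc[6]=4,scc[7]=?)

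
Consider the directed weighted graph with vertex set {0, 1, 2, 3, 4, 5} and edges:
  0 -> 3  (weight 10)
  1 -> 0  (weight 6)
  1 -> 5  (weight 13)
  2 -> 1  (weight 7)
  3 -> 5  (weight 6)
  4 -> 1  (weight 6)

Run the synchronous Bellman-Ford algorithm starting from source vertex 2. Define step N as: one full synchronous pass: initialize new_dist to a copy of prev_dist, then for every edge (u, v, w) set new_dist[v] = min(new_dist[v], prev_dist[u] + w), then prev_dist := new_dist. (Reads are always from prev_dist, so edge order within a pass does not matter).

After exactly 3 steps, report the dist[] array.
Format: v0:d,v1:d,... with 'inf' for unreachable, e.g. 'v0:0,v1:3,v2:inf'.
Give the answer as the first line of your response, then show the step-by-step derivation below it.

v0:13,v1:7,v2:0,v3:23,v4:inf,v5:20

step 1: dist = v0:inf,v1:7,v2:0,v3:inf,v4:inf,v5:inf
step 2: dist = v0:13,v1:7,v2:0,v3:inf,v4:inf,v5:20
step 3: dist = v0:13,v1:7,v2:0,v3:23,v4:inf,v5:20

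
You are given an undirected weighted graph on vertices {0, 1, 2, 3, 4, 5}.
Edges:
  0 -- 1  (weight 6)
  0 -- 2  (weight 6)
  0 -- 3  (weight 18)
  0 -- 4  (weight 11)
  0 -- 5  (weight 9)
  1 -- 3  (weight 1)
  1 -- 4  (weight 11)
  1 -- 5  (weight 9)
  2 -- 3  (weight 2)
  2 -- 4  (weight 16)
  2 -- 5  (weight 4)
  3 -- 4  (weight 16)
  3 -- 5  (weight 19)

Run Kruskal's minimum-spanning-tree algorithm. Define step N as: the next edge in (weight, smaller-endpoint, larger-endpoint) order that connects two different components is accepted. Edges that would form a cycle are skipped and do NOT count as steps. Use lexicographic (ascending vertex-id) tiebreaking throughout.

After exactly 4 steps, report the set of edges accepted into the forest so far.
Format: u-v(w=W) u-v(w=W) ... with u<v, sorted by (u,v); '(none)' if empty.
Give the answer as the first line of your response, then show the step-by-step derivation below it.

0-1(w=6) 1-3(w=1) 2-3(w=2) 2-5(w=4)

step 1: add edge 1-3 (w=1); MST = {1-3(w=1)}
step 2: add edge 2-3 (w=2); MST = {1-3(w=1) 2-3(w=2)}
step 3: add edge 2-5 (w=4); MST = {1-3(w=1) 2-3(w=2) 2-5(w=4)}
step 4: add edge 0-1 (w=6); MST = {0-1(w=6) 1-3(w=1) 2-3(w=2) 2-5(w=4)}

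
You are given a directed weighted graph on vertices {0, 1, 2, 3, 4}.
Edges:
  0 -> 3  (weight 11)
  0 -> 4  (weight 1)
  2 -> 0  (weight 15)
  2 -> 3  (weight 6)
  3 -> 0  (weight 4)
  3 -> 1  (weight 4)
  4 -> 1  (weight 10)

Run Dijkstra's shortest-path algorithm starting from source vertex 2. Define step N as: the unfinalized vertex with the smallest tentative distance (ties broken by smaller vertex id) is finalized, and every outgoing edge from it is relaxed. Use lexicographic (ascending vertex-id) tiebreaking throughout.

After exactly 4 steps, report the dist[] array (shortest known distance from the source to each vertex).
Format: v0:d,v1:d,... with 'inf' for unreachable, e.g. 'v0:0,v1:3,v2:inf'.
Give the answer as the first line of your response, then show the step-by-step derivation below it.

v0:10,v1:10,v2:0,v3:6,v4:11

step 1: dist = v0:15,v1:inf,v2:0,v3:6,v4:inf
step 2: dist = v0:10,v1:10,v2:0,v3:6,v4:inf
step 3: dist = v0:10,v1:10,v2:0,v3:6,v4:11
step 4: dist = v0:10,v1:10,v2:0,v3:6,v4:11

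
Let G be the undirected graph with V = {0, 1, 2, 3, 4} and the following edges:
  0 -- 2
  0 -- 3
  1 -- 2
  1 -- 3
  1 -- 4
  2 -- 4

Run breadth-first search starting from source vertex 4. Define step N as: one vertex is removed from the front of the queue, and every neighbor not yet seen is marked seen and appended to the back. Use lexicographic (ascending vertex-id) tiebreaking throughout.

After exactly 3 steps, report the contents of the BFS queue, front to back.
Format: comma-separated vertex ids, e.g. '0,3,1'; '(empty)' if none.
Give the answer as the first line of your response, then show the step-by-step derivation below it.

3,0

step 1: dequeue 4; queue=[1,2]; order=4
step 2: dequeue 1; queue=[2,3]; order=4,1
step 3: dequeue 2; queue=[3,0]; order=4,1,2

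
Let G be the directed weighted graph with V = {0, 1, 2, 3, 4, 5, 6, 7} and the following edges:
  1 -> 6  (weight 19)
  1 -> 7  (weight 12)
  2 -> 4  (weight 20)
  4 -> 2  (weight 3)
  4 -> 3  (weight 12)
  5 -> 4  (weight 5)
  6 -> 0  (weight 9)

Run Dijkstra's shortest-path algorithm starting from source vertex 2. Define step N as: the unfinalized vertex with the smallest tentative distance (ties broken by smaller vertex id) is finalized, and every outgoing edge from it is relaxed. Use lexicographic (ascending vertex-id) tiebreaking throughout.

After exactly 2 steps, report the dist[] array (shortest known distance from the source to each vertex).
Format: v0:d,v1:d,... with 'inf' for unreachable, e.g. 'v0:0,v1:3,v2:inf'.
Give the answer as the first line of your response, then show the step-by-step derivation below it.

v0:inf,v1:inf,v2:0,v3:32,v4:20,v5:inf,v6:inf,v7:inf

step 1: dist = v0:inf,v1:inf,v2:0,v3:inf,v4:20,v5:inf,v6:inf,v7:inf
step 2: dist = v0:inf,v1:inf,v2:0,v3:32,v4:20,v5:inf,v6:inf,v7:inf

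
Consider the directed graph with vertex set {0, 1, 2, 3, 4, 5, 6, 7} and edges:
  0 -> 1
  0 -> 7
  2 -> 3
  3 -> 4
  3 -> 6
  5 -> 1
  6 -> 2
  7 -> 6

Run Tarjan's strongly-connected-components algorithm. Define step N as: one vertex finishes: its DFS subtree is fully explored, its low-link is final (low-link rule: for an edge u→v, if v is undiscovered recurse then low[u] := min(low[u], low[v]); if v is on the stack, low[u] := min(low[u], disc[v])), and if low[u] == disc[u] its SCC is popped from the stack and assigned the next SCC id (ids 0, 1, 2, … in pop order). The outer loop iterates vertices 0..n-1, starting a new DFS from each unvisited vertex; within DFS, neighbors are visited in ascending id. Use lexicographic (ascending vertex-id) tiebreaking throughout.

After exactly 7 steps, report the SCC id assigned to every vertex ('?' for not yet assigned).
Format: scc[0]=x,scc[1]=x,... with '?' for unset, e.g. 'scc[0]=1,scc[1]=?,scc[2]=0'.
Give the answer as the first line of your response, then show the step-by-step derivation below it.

scc[0]=4,scc[1]=0,scc[2]=2,scc[3]=2,scc[4]=1,scc[5]=?,scc[6]=2,scc[7]=3

step 1: low=(low[0]=0,low[1]=1,low[2]=?,low[3]=?,low[4]=?,low[5]=?,low[6]=?,low[7]=?); scc=(scc[0]=?,scc[1]=0,scc[2]=?,scc[3]=?,scc[4]=?,scc[5]=?,scc[6]=?,scc[7]=?)
step 2: low=(low[0]=0,low[1]=1,low[2]=4,low[3]=5,low[4]=6,low[5]=?,low[6]=3,low[7]=2); scc=(scc[0]=?,scc[1]=0,scc[2]=?,scc[3]=?,scc[4]=1,scc[5]=?,scc[6]=?,scc[7]=?)
step 3: low=(low[0]=0,low[1]=1,low[2]=4,low[3]=3,low[4]=6,low[5]=?,low[6]=3,low[7]=2); scc=(scc[0]=?,scc[1]=0,scc[2]=?,scc[3]=?,scc[4]=1,scc[5]=?,scc[6]=?,scc[7]=?)
step 4: low=(low[0]=0,low[1]=1,low[2]=3,low[3]=3,low[4]=6,low[5]=?,low[6]=3,low[7]=2); scc=(scc[0]=?,scc[1]=0,scc[2]=?,scc[3]=?,scc[4]=1,scc[5]=?,scc[6]=?,scc[7]=?)
step 5: low=(low[0]=0,low[1]=1,low[2]=3,low[3]=3,low[4]=6,low[5]=?,low[6]=3,low[7]=2); scc=(scc[0]=?,scc[1]=0,scc[2]=2,scc[3]=2,scc[4]=1,scc[5]=?,scc[6]=2,scc[7]=?)
step 6: low=(low[0]=0,low[1]=1,low[2]=3,low[3]=3,low[4]=6,low[5]=?,low[6]=3,low[7]=2); scc=(scc[0]=?,scc[1]=0,scc[2]=2,scc[3]=2,scc[4]=1,scc[5]=?,scc[6]=2,scc[7]=3)
step 7: low=(low[0]=0,low[1]=1,low[2]=3,low[3]=3,low[4]=6,low[5]=?,low[6]=3,low[7]=2); scc=(scc[0]=4,scc[1]=0,scc[2]=2,scc[3]=2,scc[4]=1,scc[5]=?,scc[6]=2,scc[7]=3)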